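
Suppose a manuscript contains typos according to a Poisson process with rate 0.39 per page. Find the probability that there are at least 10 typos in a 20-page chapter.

0.2589

Over the interval, μ = 0.39 × 20 = 7.8 (a 20-page chapter = 20 pages).
P(N ≥ 10) = 1 − P(N ≤ 9) = 1 − Σ_{j=0}^{9} e^(−μ) μ^j/j! ≈ 0.2589.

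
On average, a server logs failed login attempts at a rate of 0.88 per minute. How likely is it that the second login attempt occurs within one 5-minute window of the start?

0.9337

Over the interval, μ = 0.88 × 5 = 4.4 (a 5-minute window = 5 minutes).
The second arrival falls in the interval iff at least 2 events occur there: P(S_2 ≤ t) = P(N ≥ 2) = 1 − P(N ≤ 1) ≈ 0.9337.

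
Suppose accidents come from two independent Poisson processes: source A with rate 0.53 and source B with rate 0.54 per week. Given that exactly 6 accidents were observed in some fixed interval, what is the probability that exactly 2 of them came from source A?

Given the total, each event is independently from source A with probability p = λ_A/(λ_A+λ_B) = 0.53/1.07 ≈ 0.4953.
So K ~ Binomial(6, 0.53/1.07): P(K = 2) = C(6,2) · (0.53/1.07)^2 · (0.54/1.07)^4 ≈ 0.2387.

0.2387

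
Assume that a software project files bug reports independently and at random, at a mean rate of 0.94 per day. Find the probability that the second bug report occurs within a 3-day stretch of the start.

0.7723

Over the interval, μ = 0.94 × 3 = 2.82 (a 3-day stretch = 3 days).
The second arrival falls in the interval iff at least 2 events occur there: P(S_2 ≤ t) = P(N ≥ 2) = 1 − P(N ≤ 1) ≈ 0.7723.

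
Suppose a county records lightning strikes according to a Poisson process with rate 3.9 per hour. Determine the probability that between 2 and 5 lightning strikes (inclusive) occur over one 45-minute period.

Over the interval, μ = 3.9 × 0.75 = 2.925 (a 45-minute period = 0.75 hours).
P(2 ≤ N ≤ 5) = Σ_{j=2}^{5} e^(−2.925) · 2.925^j/j! ≈ 0.7128.

0.7128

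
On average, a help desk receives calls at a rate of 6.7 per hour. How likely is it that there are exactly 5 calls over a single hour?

0.1385

With mean μ = 6.7 per hour,
P(N = 5) = e^(−μ) μ^5/5! = e^(−6.7) · 6.7^5/120 ≈ 0.1385.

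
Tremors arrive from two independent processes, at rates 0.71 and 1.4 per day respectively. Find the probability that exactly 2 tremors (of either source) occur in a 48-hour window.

0.1309

Independent Poisson processes superpose: combined rate λ = 0.71 + 1.4 = 2.11 per day.
Over the interval, μ = 2.11 × 2 = 4.22 (a 48-hour window = 2 days).
P(N = 2) = e^(−4.22) · 4.22^2/2! ≈ 0.1309.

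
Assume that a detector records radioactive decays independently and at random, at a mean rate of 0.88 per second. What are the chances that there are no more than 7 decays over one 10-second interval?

Over the interval, μ = 0.88 × 10 = 8.8 (a 10-second interval = 10 seconds).
P(N ≤ 7) = Σ_{j=0}^{7} e^(−μ) μ^j/j! ≈ 0.3478.

0.3478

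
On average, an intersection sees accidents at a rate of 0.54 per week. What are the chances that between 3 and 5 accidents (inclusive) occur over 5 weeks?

Over the interval, μ = 0.54 × 5 = 2.7 (5 weeks).
P(3 ≤ N ≤ 5) = Σ_{j=3}^{5} e^(−2.7) · 2.7^j/j! ≈ 0.4496.

0.4496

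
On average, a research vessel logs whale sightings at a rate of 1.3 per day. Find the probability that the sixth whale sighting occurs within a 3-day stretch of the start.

Over the interval, μ = 1.3 × 3 = 3.9 (a 3-day stretch = 3 days).
The sixth arrival falls in the interval iff at least 6 events occur there: P(S_6 ≤ t) = P(N ≥ 6) = 1 − P(N ≤ 5) ≈ 0.1994.

0.1994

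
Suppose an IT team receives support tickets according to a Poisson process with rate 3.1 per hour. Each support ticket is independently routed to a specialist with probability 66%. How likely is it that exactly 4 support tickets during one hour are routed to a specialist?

Thinning: the support tickets that are routed to a specialist themselves form a Poisson process with rate 0.66 × 3.1 = 2.046 per hour.
So μ = 2.046.
P(N = 4) = e^(−2.046) · 2.046^4/4! ≈ 0.0944.

0.0944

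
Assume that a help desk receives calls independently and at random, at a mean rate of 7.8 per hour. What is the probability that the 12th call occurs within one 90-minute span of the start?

Over the interval, μ = 7.8 × 1.5 = 11.7 (a 90-minute span = 1.5 hours).
The 12th arrival falls in the interval iff at least 12 events occur there: P(S_12 ≤ t) = P(N ≥ 12) = 1 − P(N ≤ 11) ≈ 0.5037.

0.5037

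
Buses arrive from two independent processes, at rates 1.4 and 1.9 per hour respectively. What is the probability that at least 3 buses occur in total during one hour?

0.6406

Independent Poisson processes superpose: combined rate λ = 1.4 + 1.9 = 3.3 per hour.
So μ = 3.3.
P(N ≥ 3) = 1 − P(N ≤ 2) ≈ 0.6406.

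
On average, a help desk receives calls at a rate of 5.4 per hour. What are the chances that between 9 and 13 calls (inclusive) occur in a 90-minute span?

Over the interval, μ = 5.4 × 1.5 = 8.1 (a 90-minute span = 1.5 hours).
P(9 ≤ N ≤ 13) = Σ_{j=9}^{13} e^(−8.1) · 8.1^j/j! ≈ 0.3842.

0.3842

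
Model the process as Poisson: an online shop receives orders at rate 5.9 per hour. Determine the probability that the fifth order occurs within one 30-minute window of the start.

Over the interval, μ = 5.9 × 0.5 = 2.95 (a 30-minute window = 0.5 hours).
The fifth arrival falls in the interval iff at least 5 events occur there: P(S_5 ≤ t) = P(N ≥ 5) = 1 − P(N ≤ 4) ≈ 0.1764.

0.1764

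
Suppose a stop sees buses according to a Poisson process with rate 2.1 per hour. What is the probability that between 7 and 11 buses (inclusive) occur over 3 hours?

Over the interval, μ = 2.1 × 3 = 6.3 (3 hours).
P(7 ≤ N ≤ 11) = Σ_{j=7}^{11} e^(−6.3) · 6.3^j/j! ≈ 0.4140.

0.4140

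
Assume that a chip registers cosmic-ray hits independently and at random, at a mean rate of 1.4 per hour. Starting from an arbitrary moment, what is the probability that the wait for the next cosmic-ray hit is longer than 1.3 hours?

The wait for the next event is exponential with rate λ = 1.4 per hour.
P(T > 1.3) = e^(−λt) = e^(−1.4 × 1.3) = e^(−1.82) ≈ 0.1620.

0.1620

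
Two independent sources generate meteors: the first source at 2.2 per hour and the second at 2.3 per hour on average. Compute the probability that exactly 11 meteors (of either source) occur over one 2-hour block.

Independent Poisson processes superpose: combined rate λ = 2.2 + 2.3 = 4.5 per hour.
Over the interval, μ = 4.5 × 2 = 9 (a 2-hour block = 2 hours).
P(N = 11) = e^(−9) · 9^11/11! ≈ 0.0970.

0.0970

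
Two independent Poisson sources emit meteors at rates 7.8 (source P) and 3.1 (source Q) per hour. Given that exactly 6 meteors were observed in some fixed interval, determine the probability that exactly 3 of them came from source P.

0.1686

Given the total, each event is independently from source P with probability p = λ_P/(λ_P+λ_Q) = 7.8/10.9 ≈ 0.7156.
So K ~ Binomial(6, 7.8/10.9): P(K = 3) = C(6,3) · (7.8/10.9)^3 · (3.1/10.9)^3 ≈ 0.1686.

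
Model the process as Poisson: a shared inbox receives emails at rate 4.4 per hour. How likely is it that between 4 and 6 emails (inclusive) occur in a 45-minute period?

Over the interval, μ = 4.4 × 0.75 = 3.3 (a 45-minute period = 0.75 hours).
P(4 ≤ N ≤ 6) = Σ_{j=4}^{6} e^(−3.3) · 3.3^j/j! ≈ 0.3687.

0.3687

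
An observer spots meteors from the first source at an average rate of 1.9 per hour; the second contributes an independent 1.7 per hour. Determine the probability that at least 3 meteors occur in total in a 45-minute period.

0.5064

Independent Poisson processes superpose: combined rate λ = 1.9 + 1.7 = 3.6 per hour.
Over the interval, μ = 3.6 × 0.75 = 2.7 (a 45-minute period = 0.75 hours).
P(N ≥ 3) = 1 − P(N ≤ 2) ≈ 0.5064.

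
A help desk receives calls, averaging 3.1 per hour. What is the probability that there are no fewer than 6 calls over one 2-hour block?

0.5859

Over the interval, μ = 3.1 × 2 = 6.2 (a 2-hour block = 2 hours).
P(N ≥ 6) = 1 − P(N ≤ 5) = 1 − Σ_{j=0}^{5} e^(−μ) μ^j/j! ≈ 0.5859.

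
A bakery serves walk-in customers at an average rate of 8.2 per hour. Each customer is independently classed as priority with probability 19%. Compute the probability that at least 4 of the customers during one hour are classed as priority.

Thinning: the customers that are classed as priority themselves form a Poisson process with rate 0.19 × 8.2 = 1.558 per hour.
So μ = 1.558.
P(N ≥ 4) = 1 − P(N ≤ 3) ≈ 0.0731.

0.0731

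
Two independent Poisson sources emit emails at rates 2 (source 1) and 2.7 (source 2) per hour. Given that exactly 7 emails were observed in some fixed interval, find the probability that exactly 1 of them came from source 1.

Given the total, each event is independently from source 1 with probability p = λ_1/(λ_1+λ_2) = 2/4.7 ≈ 0.4255.
So K ~ Binomial(7, 2/4.7): P(K = 1) = C(7,1) · (2/4.7)^1 · (2.7/4.7)^6 ≈ 0.1071.

0.1071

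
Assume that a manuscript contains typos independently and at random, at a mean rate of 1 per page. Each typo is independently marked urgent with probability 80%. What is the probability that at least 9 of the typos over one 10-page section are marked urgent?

0.4075

Thinning: the typos that are marked urgent themselves form a Poisson process with rate 0.8 × 1 = 0.8 per page.
Over the interval, μ = 0.8 × 10 = 8 (a 10-page section = 10 pages).
P(N ≥ 9) = 1 − P(N ≤ 8) ≈ 0.4075.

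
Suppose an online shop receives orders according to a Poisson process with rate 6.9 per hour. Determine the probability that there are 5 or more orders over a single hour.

0.8177

With mean μ = 6.9 per hour,
P(N ≥ 5) = 1 − P(N ≤ 4) = 1 − Σ_{j=0}^{4} e^(−μ) μ^j/j! ≈ 0.8177.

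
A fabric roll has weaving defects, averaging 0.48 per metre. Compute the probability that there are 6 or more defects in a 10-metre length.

0.3490

Over the interval, μ = 0.48 × 10 = 4.8 (a 10-metre length = 10 metres).
P(N ≥ 6) = 1 − P(N ≤ 5) = 1 − Σ_{j=0}^{5} e^(−μ) μ^j/j! ≈ 0.3490.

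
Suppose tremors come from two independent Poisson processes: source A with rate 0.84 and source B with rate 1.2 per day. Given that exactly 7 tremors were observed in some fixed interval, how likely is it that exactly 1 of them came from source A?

0.1194

Given the total, each event is independently from source A with probability p = λ_A/(λ_A+λ_B) = 0.84/2.04 ≈ 0.4118.
So K ~ Binomial(7, 0.84/2.04): P(K = 1) = C(7,1) · (0.84/2.04)^1 · (1.2/2.04)^6 ≈ 0.1194.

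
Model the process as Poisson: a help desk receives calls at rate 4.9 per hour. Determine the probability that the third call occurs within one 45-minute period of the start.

0.7103

Over the interval, μ = 4.9 × 0.75 = 3.675 (a 45-minute period = 0.75 hours).
The third arrival falls in the interval iff at least 3 events occur there: P(S_3 ≤ t) = P(N ≥ 3) = 1 − P(N ≤ 2) ≈ 0.7103.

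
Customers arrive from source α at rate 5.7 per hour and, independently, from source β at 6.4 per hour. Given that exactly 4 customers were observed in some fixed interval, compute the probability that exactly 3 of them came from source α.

Given the total, each event is independently from source α with probability p = λ_α/(λ_α+λ_β) = 5.7/12.1 ≈ 0.4711.
So K ~ Binomial(4, 5.7/12.1): P(K = 3) = C(4,3) · (5.7/12.1)^3 · (6.4/12.1)^1 ≈ 0.2212.

0.2212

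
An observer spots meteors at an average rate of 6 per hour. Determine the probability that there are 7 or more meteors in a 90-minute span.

0.7932

Over the interval, μ = 6 × 1.5 = 9 (a 90-minute span = 1.5 hours).
P(N ≥ 7) = 1 − P(N ≤ 6) = 1 − Σ_{j=0}^{6} e^(−μ) μ^j/j! ≈ 0.7932.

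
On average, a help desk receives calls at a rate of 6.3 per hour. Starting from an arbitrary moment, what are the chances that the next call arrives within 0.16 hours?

0.6351

Inter-arrival times are exponential with rate λ = 6.3 per hour.
P(T ≤ 0.16) = 1 − e^(−λt) = 1 − e^(−6.3 × 0.16) = 1 − e^(−1.008) ≈ 0.6351.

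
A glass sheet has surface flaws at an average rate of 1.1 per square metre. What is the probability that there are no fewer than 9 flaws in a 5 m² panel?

Over the interval, μ = 1.1 × 5 = 5.5 (a 5 m² panel = 5 square metres).
P(N ≥ 9) = 1 − P(N ≤ 8) = 1 − Σ_{j=0}^{8} e^(−μ) μ^j/j! ≈ 0.1056.

0.1056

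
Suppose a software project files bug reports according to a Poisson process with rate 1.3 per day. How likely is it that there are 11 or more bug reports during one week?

Over the interval, μ = 1.3 × 7 = 9.1 (a week = 7 days).
P(N ≥ 11) = 1 − P(N ≤ 10) = 1 − Σ_{j=0}^{10} e^(−μ) μ^j/j! ≈ 0.3059.

0.3059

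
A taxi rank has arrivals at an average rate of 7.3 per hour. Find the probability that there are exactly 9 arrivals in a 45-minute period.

0.0510

Over the interval, μ = 7.3 × 0.75 = 5.475 (a 45-minute period = 0.75 hours).
P(N = 9) = e^(−μ) μ^9/9! = e^(−5.475) · 5.475^9/362880 ≈ 0.0510.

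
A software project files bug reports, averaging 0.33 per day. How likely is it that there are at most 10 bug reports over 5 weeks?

Over the interval, μ = 0.33 × 35 = 11.55 (5 weeks = 35 days).
P(N ≤ 10) = Σ_{j=0}^{10} e^(−μ) μ^j/j! ≈ 0.3961.

0.3961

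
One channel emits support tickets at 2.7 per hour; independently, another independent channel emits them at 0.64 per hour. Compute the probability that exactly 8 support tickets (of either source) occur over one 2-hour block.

Independent Poisson processes superpose: combined rate λ = 2.7 + 0.64 = 3.34 per hour.
Over the interval, μ = 3.34 × 2 = 6.68 (a 2-hour block = 2 hours).
P(N = 8) = e^(−6.68) · 6.68^8/8! ≈ 0.1235.

0.1235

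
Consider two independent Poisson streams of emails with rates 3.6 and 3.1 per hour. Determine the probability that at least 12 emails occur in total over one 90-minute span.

0.3089

Independent Poisson processes superpose: combined rate λ = 3.6 + 3.1 = 6.7 per hour.
Over the interval, μ = 6.7 × 1.5 = 10.05 (a 90-minute span = 1.5 hours).
P(N ≥ 12) = 1 − P(N ≤ 11) ≈ 0.3089.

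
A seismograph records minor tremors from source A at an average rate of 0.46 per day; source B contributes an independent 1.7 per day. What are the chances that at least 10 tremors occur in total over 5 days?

0.6374

Independent Poisson processes superpose: combined rate λ = 0.46 + 1.7 = 2.16 per day.
Over the interval, μ = 2.16 × 5 = 10.8 (5 days).
P(N ≥ 10) = 1 − P(N ≤ 9) ≈ 0.6374.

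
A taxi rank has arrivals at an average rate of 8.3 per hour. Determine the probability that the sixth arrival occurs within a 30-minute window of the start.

Over the interval, μ = 8.3 × 0.5 = 4.15 (a 30-minute window = 0.5 hours).
The sixth arrival falls in the interval iff at least 6 events occur there: P(S_6 ≤ t) = P(N ≥ 6) = 1 − P(N ≤ 5) ≈ 0.2387.

0.2387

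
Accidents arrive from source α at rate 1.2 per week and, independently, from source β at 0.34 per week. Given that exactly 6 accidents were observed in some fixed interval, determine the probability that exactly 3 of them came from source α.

Given the total, each event is independently from source α with probability p = λ_α/(λ_α+λ_β) = 1.2/1.54 ≈ 0.7792.
So K ~ Binomial(6, 1.2/1.54): P(K = 3) = C(6,3) · (1.2/1.54)^3 · (0.34/1.54)^3 ≈ 0.1018.

0.1018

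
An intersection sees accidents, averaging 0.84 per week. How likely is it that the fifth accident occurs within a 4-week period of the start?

Over the interval, μ = 0.84 × 4 = 3.36 (a 4-week period = 4 weeks).
The fifth arrival falls in the interval iff at least 5 events occur there: P(S_5 ≤ t) = P(N ≥ 5) = 1 − P(N ≤ 4) ≈ 0.2484.

0.2484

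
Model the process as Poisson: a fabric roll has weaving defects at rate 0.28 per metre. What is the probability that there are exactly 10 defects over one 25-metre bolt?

0.0710

Over the interval, μ = 0.28 × 25 = 7 (a 25-metre bolt = 25 metres).
P(N = 10) = e^(−μ) μ^10/10! = e^(−7) · 7^10/3628800 ≈ 0.0710.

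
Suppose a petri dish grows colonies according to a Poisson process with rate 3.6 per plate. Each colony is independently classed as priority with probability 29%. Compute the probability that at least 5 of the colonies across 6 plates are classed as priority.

0.7487

Thinning: the colonies that are classed as priority themselves form a Poisson process with rate 0.29 × 3.6 = 1.044 per plate.
Over the interval, μ = 1.044 × 6 = 6.264 (6 plates).
P(N ≥ 5) = 1 − P(N ≤ 4) ≈ 0.7487.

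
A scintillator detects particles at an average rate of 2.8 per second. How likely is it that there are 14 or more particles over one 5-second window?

Over the interval, μ = 2.8 × 5 = 14 (a 5-second window = 5 seconds).
P(N ≥ 14) = 1 − P(N ≤ 13) = 1 − Σ_{j=0}^{13} e^(−μ) μ^j/j! ≈ 0.5356.

0.5356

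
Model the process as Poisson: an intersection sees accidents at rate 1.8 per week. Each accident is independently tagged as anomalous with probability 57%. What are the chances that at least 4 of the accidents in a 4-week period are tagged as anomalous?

Thinning: the accidents that are tagged as anomalous themselves form a Poisson process with rate 0.57 × 1.8 = 1.026 per week.
Over the interval, μ = 1.026 × 4 = 4.104 (a 4-week period = 4 weeks).
P(N ≥ 4) = 1 − P(N ≤ 3) ≈ 0.5866.

0.5866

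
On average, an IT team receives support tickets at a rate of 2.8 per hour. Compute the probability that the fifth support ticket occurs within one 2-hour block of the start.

0.6578

Over the interval, μ = 2.8 × 2 = 5.6 (a 2-hour block = 2 hours).
The fifth arrival falls in the interval iff at least 5 events occur there: P(S_5 ≤ t) = P(N ≥ 5) = 1 − P(N ≤ 4) ≈ 0.6578.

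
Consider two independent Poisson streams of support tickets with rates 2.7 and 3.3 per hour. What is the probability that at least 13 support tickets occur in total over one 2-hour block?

0.4240

Independent Poisson processes superpose: combined rate λ = 2.7 + 3.3 = 6 per hour.
Over the interval, μ = 6 × 2 = 12 (a 2-hour block = 2 hours).
P(N ≥ 13) = 1 − P(N ≤ 12) ≈ 0.4240.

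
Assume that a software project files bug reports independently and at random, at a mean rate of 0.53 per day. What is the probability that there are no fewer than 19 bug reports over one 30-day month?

Over the interval, μ = 0.53 × 30 = 15.9 (a 30-day month = 30 days).
P(N ≥ 19) = 1 − P(N ≤ 18) = 1 − Σ_{j=0}^{18} e^(−μ) μ^j/j! ≈ 0.2494.

0.2494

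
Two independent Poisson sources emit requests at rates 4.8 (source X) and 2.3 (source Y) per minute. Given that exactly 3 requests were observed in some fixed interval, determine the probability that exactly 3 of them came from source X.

Given the total, each event is independently from source X with probability p = λ_X/(λ_X+λ_Y) = 4.8/7.1 ≈ 0.6761.
So K ~ Binomial(3, 4.8/7.1): P(K = 3) = C(3,3) · (4.8/7.1)^3 · (2.3/7.1)^0 ≈ 0.3090.

0.3090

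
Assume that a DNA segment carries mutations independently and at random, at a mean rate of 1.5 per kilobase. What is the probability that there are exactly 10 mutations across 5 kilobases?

0.0858

Over the interval, μ = 1.5 × 5 = 7.5 (5 kilobases).
P(N = 10) = e^(−μ) μ^10/10! = e^(−7.5) · 7.5^10/3628800 ≈ 0.0858.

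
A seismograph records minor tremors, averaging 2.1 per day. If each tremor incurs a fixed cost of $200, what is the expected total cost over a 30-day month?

$12600

E[N] = 2.1 × 30 = 63 (a 30-day month = 30 days); E[cost] = 63 × $200 = $12600.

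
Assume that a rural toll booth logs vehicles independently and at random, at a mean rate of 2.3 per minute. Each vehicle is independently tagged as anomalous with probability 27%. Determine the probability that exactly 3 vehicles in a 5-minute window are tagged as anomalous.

0.2236

Thinning: the vehicles that are tagged as anomalous themselves form a Poisson process with rate 0.27 × 2.3 = 0.621 per minute.
Over the interval, μ = 0.621 × 5 = 3.105 (a 5-minute window = 5 minutes).
P(N = 3) = e^(−3.105) · 3.105^3/3! ≈ 0.2236.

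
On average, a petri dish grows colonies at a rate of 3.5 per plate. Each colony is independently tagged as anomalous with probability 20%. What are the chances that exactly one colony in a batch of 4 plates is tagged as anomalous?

0.1703

Thinning: the colonies that are tagged as anomalous themselves form a Poisson process with rate 0.2 × 3.5 = 0.7 per plate.
Over the interval, μ = 0.7 × 4 = 2.8 (a batch of 4 plates = 4 plates).
P(N = 1) = e^(−2.8) · 2.8^1/1! ≈ 0.1703.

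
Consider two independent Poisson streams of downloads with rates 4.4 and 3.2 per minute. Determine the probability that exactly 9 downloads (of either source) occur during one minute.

0.1167

Independent Poisson processes superpose: combined rate λ = 4.4 + 3.2 = 7.6 per minute.
So μ = 7.6.
P(N = 9) = e^(−7.6) · 7.6^9/9! ≈ 0.1167.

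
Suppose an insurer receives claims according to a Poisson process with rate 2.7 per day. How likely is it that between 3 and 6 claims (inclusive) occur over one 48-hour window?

Over the interval, μ = 2.7 × 2 = 5.4 (a 48-hour window = 2 days).
P(3 ≤ N ≤ 6) = Σ_{j=3}^{6} e^(−5.4) · 5.4^j/j! ≈ 0.6069.

0.6069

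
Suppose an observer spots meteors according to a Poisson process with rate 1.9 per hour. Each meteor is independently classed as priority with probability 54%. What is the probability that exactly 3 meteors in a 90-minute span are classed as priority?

0.1304

Thinning: the meteors that are classed as priority themselves form a Poisson process with rate 0.54 × 1.9 = 1.026 per hour.
Over the interval, μ = 1.026 × 1.5 = 1.539 (a 90-minute span = 1.5 hours).
P(N = 3) = e^(−1.539) · 1.539^3/3! ≈ 0.1304.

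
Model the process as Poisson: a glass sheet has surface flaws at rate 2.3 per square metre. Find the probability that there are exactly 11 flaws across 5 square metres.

Over the interval, μ = 2.3 × 5 = 11.5 (5 square metres).
P(N = 11) = e^(−μ) μ^11/11! = e^(−11.5) · 11.5^11/39916800 ≈ 0.1181.

0.1181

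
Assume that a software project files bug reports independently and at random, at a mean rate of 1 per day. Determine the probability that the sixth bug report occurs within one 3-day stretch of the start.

Over the interval, μ = 1 × 3 = 3 (a 3-day stretch = 3 days).
The sixth arrival falls in the interval iff at least 6 events occur there: P(S_6 ≤ t) = P(N ≥ 6) = 1 − P(N ≤ 5) ≈ 0.0839.

0.0839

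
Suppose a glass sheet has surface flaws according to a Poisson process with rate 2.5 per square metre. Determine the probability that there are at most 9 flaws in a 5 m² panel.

0.2014

Over the interval, μ = 2.5 × 5 = 12.5 (a 5 m² panel = 5 square metres).
P(N ≤ 9) = Σ_{j=0}^{9} e^(−μ) μ^j/j! ≈ 0.2014.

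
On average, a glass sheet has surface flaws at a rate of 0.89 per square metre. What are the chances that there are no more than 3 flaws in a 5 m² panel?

Over the interval, μ = 0.89 × 5 = 4.45 (a 5 m² panel = 5 square metres).
P(N ≤ 3) = Σ_{j=0}^{3} e^(−μ) μ^j/j! ≈ 0.3508.

0.3508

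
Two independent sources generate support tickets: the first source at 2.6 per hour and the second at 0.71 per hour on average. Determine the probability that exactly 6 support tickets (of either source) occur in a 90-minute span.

Independent Poisson processes superpose: combined rate λ = 2.6 + 0.71 = 3.31 per hour.
Over the interval, μ = 3.31 × 1.5 = 4.965 (a 90-minute span = 1.5 hours).
P(N = 6) = e^(−4.965) · 4.965^6/6! ≈ 0.1452.

0.1452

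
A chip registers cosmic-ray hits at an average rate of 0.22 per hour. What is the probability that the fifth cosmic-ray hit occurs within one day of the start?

Over the interval, μ = 0.22 × 24 = 5.28 (a day = 24 hours).
The fifth arrival falls in the interval iff at least 5 events occur there: P(S_5 ≤ t) = P(N ≥ 5) = 1 − P(N ≤ 4) ≈ 0.6072.

0.6072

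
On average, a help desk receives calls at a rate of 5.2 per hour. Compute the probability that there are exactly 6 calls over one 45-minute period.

Over the interval, μ = 5.2 × 0.75 = 3.9 (a 45-minute period = 0.75 hours).
P(N = 6) = e^(−μ) μ^6/6! = e^(−3.9) · 3.9^6/720 ≈ 0.0989.

0.0989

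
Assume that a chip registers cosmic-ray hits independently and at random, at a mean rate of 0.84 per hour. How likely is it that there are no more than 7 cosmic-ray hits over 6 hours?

Over the interval, μ = 0.84 × 6 = 5.04 (6 hours).
P(N ≤ 7) = Σ_{j=0}^{7} e^(−μ) μ^j/j! ≈ 0.8624.

0.8624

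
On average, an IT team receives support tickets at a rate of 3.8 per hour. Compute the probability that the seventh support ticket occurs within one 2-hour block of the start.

Over the interval, μ = 3.8 × 2 = 7.6 (a 2-hour block = 2 hours).
The seventh arrival falls in the interval iff at least 7 events occur there: P(S_7 ≤ t) = P(N ≥ 7) = 1 − P(N ≤ 6) ≈ 0.6354.

0.6354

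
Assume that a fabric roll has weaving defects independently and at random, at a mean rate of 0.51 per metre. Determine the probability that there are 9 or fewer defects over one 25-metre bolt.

0.1830

Over the interval, μ = 0.51 × 25 = 12.75 (a 25-metre bolt = 25 metres).
P(N ≤ 9) = Σ_{j=0}^{9} e^(−μ) μ^j/j! ≈ 0.1830.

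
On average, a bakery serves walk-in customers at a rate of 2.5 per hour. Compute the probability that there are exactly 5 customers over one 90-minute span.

0.1453

Over the interval, μ = 2.5 × 1.5 = 3.75 (a 90-minute span = 1.5 hours).
P(N = 5) = e^(−μ) μ^5/5! = e^(−3.75) · 3.75^5/120 ≈ 0.1453.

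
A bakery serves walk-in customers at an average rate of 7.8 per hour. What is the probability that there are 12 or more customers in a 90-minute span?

Over the interval, μ = 7.8 × 1.5 = 11.7 (a 90-minute span = 1.5 hours).
P(N ≥ 12) = 1 − P(N ≤ 11) = 1 − Σ_{j=0}^{11} e^(−μ) μ^j/j! ≈ 0.5037.

0.5037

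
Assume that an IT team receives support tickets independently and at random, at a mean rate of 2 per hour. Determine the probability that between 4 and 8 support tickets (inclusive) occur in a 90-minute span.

Over the interval, μ = 2 × 1.5 = 3 (a 90-minute span = 1.5 hours).
P(4 ≤ N ≤ 8) = Σ_{j=4}^{8} e^(−3) · 3^j/j! ≈ 0.3490.

0.3490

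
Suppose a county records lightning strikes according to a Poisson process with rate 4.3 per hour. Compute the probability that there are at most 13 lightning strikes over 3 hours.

Over the interval, μ = 4.3 × 3 = 12.9 (3 hours).
P(N ≤ 13) = Σ_{j=0}^{13} e^(−μ) μ^j/j! ≈ 0.5840.

0.5840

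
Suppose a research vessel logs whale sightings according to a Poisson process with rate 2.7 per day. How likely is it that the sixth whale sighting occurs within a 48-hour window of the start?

Over the interval, μ = 2.7 × 2 = 5.4 (a 48-hour window = 2 days).
The sixth arrival falls in the interval iff at least 6 events occur there: P(S_6 ≤ t) = P(N ≥ 6) = 1 − P(N ≤ 5) ≈ 0.4539.

0.4539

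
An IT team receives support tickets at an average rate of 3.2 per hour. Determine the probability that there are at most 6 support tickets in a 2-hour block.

Over the interval, μ = 3.2 × 2 = 6.4 (a 2-hour block = 2 hours).
P(N ≤ 6) = Σ_{j=0}^{6} e^(−μ) μ^j/j! ≈ 0.5423.

0.5423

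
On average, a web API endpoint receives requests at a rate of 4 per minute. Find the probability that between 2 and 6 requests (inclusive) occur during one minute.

0.7977

With mean μ = 4 per minute,
P(2 ≤ N ≤ 6) = Σ_{j=2}^{6} e^(−4) · 4^j/j! ≈ 0.7977.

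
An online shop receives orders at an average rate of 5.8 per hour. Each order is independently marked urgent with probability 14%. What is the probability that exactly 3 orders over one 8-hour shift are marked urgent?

0.0690

Thinning: the orders that are marked urgent themselves form a Poisson process with rate 0.14 × 5.8 = 0.812 per hour.
Over the interval, μ = 0.812 × 8 = 6.496 (an 8-hour shift = 8 hours).
P(N = 3) = e^(−6.496) · 6.496^3/3! ≈ 0.0690.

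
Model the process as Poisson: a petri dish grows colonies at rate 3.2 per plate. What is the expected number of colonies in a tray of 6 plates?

E[N] = λt = 3.2 × 6 = 19.2 (a tray of 6 plates = 6 plates).

19.2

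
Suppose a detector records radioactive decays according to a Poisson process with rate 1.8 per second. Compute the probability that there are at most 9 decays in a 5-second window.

Over the interval, μ = 1.8 × 5 = 9 (a 5-second window = 5 seconds).
P(N ≤ 9) = Σ_{j=0}^{9} e^(−μ) μ^j/j! ≈ 0.5874.

0.5874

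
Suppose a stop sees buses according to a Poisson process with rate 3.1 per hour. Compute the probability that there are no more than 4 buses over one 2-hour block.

Over the interval, μ = 3.1 × 2 = 6.2 (a 2-hour block = 2 hours).
P(N ≤ 4) = Σ_{j=0}^{4} e^(−μ) μ^j/j! ≈ 0.2592.

0.2592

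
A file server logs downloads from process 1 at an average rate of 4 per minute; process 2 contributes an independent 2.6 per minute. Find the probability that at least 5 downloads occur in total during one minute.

Independent Poisson processes superpose: combined rate λ = 4 + 2.6 = 6.6 per minute.
So μ = 6.6.
P(N ≥ 5) = 1 − P(N ≤ 4) ≈ 0.7873.

0.7873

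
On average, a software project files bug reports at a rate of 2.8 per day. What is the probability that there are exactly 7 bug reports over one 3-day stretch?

0.1317

Over the interval, μ = 2.8 × 3 = 8.4 (a 3-day stretch = 3 days).
P(N = 7) = e^(−μ) μ^7/7! = e^(−8.4) · 8.4^7/5040 ≈ 0.1317.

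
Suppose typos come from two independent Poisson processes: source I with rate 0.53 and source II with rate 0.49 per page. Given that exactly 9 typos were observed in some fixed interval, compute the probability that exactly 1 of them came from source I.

Given the total, each event is independently from source I with probability p = λ_I/(λ_I+λ_II) = 0.53/1.02 ≈ 0.5196.
So K ~ Binomial(9, 0.53/1.02): P(K = 1) = C(9,1) · (0.53/1.02)^1 · (0.49/1.02)^8 ≈ 0.0133.

0.0133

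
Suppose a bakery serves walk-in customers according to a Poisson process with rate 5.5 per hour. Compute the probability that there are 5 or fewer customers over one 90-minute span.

0.1694

Over the interval, μ = 5.5 × 1.5 = 8.25 (a 90-minute span = 1.5 hours).
P(N ≤ 5) = Σ_{j=0}^{5} e^(−μ) μ^j/j! ≈ 0.1694.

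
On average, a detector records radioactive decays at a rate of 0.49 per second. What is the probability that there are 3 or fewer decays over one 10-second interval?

Over the interval, μ = 0.49 × 10 = 4.9 (a 10-second interval = 10 seconds).
P(N ≤ 3) = Σ_{j=0}^{3} e^(−μ) μ^j/j! ≈ 0.2793.

0.2793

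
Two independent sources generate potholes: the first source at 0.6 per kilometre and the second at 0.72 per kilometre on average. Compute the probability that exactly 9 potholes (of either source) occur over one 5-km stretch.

0.0891

Independent Poisson processes superpose: combined rate λ = 0.6 + 0.72 = 1.32 per kilometre.
Over the interval, μ = 1.32 × 5 = 6.6 (a 5-km stretch = 5 kilometres).
P(N = 9) = e^(−6.6) · 6.6^9/9! ≈ 0.0891.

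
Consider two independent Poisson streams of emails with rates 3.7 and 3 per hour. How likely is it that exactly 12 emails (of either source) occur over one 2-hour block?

0.1060

Independent Poisson processes superpose: combined rate λ = 3.7 + 3 = 6.7 per hour.
Over the interval, μ = 6.7 × 2 = 13.4 (a 2-hour block = 2 hours).
P(N = 12) = e^(−13.4) · 13.4^12/12! ≈ 0.1060.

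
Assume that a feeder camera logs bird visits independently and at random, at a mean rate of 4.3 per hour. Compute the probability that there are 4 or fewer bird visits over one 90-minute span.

0.2293

Over the interval, μ = 4.3 × 1.5 = 6.45 (a 90-minute span = 1.5 hours).
P(N ≤ 4) = Σ_{j=0}^{4} e^(−μ) μ^j/j! ≈ 0.2293.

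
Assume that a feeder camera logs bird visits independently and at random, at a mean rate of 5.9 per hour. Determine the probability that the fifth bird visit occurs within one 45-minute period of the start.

Over the interval, μ = 5.9 × 0.75 = 4.425 (a 45-minute period = 0.75 hours).
The fifth arrival falls in the interval iff at least 5 events occur there: P(S_5 ≤ t) = P(N ≥ 5) = 1 − P(N ≤ 4) ≈ 0.4536.

0.4536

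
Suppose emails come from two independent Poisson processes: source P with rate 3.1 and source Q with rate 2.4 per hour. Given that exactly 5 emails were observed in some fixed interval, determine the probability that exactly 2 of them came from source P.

Given the total, each event is independently from source P with probability p = λ_P/(λ_P+λ_Q) = 3.1/5.5 ≈ 0.5636.
So K ~ Binomial(5, 3.1/5.5): P(K = 2) = C(5,2) · (3.1/5.5)^2 · (2.4/5.5)^3 ≈ 0.2640.

0.2640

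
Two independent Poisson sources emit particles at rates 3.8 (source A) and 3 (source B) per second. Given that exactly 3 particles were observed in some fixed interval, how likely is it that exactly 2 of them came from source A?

Given the total, each event is independently from source A with probability p = λ_A/(λ_A+λ_B) = 3.8/6.8 ≈ 0.5588.
So K ~ Binomial(3, 3.8/6.8): P(K = 2) = C(3,2) · (3.8/6.8)^2 · (3/6.8)^1 ≈ 0.4133.

0.4133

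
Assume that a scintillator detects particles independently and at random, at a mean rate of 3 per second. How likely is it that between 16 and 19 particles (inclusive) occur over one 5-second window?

0.3071

Over the interval, μ = 3 × 5 = 15 (a 5-second window = 5 seconds).
P(16 ≤ N ≤ 19) = Σ_{j=16}^{19} e^(−15) · 15^j/j! ≈ 0.3071.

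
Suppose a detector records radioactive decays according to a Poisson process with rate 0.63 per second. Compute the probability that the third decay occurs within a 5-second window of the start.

0.6096

Over the interval, μ = 0.63 × 5 = 3.15 (a 5-second window = 5 seconds).
The third arrival falls in the interval iff at least 3 events occur there: P(S_3 ≤ t) = P(N ≥ 3) = 1 − P(N ≤ 2) ≈ 0.6096.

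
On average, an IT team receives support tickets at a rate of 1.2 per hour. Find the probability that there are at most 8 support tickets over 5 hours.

0.8472

Over the interval, μ = 1.2 × 5 = 6 (5 hours).
P(N ≤ 8) = Σ_{j=0}^{8} e^(−μ) μ^j/j! ≈ 0.8472.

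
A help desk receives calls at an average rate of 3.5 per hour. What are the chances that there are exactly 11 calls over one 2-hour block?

0.0452

Over the interval, μ = 3.5 × 2 = 7 (a 2-hour block = 2 hours).
P(N = 11) = e^(−μ) μ^11/11! = e^(−7) · 7^11/39916800 ≈ 0.0452.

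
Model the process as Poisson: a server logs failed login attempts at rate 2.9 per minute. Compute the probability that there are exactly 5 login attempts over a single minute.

With mean μ = 2.9 per minute,
P(N = 5) = e^(−μ) μ^5/5! = e^(−2.9) · 2.9^5/120 ≈ 0.0940.

0.0940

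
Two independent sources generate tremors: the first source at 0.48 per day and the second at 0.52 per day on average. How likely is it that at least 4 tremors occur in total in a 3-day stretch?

0.3528

Independent Poisson processes superpose: combined rate λ = 0.48 + 0.52 = 1 per day.
Over the interval, μ = 1 × 3 = 3 (a 3-day stretch = 3 days).
P(N ≥ 4) = 1 − P(N ≤ 3) ≈ 0.3528.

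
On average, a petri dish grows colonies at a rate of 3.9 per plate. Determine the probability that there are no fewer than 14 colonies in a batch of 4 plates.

Over the interval, μ = 3.9 × 4 = 15.6 (a batch of 4 plates = 4 plates).
P(N ≥ 14) = 1 − P(N ≤ 13) = 1 − Σ_{j=0}^{13} e^(−μ) μ^j/j! ≈ 0.6917.

0.6917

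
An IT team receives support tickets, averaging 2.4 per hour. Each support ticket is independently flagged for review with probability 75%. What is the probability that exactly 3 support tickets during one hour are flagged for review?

0.1607

Thinning: the support tickets that are flagged for review themselves form a Poisson process with rate 0.75 × 2.4 = 1.8 per hour.
So μ = 1.8.
P(N = 3) = e^(−1.8) · 1.8^3/3! ≈ 0.1607.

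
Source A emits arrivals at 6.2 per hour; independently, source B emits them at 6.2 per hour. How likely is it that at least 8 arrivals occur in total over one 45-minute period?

0.7100

Independent Poisson processes superpose: combined rate λ = 6.2 + 6.2 = 12.4 per hour.
Over the interval, μ = 12.4 × 0.75 = 9.3 (a 45-minute period = 0.75 hours).
P(N ≥ 8) = 1 − P(N ≤ 7) ≈ 0.7100.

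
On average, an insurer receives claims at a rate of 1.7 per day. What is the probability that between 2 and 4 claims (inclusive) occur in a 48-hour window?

Over the interval, μ = 1.7 × 2 = 3.4 (a 48-hour window = 2 days).
P(2 ≤ N ≤ 4) = Σ_{j=2}^{4} e^(−3.4) · 3.4^j/j! ≈ 0.5973.

0.5973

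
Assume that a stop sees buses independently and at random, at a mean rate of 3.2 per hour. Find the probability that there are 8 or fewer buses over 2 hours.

Over the interval, μ = 3.2 × 2 = 6.4 (2 hours).
P(N ≤ 8) = Σ_{j=0}^{8} e^(−μ) μ^j/j! ≈ 0.8033.

0.8033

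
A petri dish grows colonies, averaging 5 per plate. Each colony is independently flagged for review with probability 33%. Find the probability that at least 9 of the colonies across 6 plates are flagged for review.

Thinning: the colonies that are flagged for review themselves form a Poisson process with rate 0.33 × 5 = 1.65 per plate.
Over the interval, μ = 1.65 × 6 = 9.9 (6 plates).
P(N ≥ 9) = 1 − P(N ≤ 8) ≈ 0.6558.

0.6558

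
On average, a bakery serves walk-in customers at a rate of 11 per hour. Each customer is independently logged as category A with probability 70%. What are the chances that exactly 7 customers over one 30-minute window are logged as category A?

0.0529

Thinning: the customers that are logged as category A themselves form a Poisson process with rate 0.7 × 11 = 7.7 per hour.
Over the interval, μ = 7.7 × 0.5 = 3.85 (a 30-minute window = 0.5 hours).
P(N = 7) = e^(−3.85) · 3.85^7/7! ≈ 0.0529.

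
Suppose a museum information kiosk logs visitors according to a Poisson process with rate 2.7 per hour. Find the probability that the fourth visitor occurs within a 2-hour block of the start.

Over the interval, μ = 2.7 × 2 = 5.4 (a 2-hour block = 2 hours).
The fourth arrival falls in the interval iff at least 4 events occur there: P(S_4 ≤ t) = P(N ≥ 4) = 1 − P(N ≤ 3) ≈ 0.7867.

0.7867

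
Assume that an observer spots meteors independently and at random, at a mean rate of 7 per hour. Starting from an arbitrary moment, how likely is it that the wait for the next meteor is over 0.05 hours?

0.7047

The wait for the next event is exponential with rate λ = 7 per hour.
P(T > 0.05) = e^(−λt) = e^(−7 × 0.05) = e^(−0.35) ≈ 0.7047.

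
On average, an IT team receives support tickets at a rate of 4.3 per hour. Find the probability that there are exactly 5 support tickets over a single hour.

With mean μ = 4.3 per hour,
P(N = 5) = e^(−μ) μ^5/5! = e^(−4.3) · 4.3^5/120 ≈ 0.1662.

0.1662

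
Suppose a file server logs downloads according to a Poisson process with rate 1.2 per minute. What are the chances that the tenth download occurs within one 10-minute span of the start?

0.7576

Over the interval, μ = 1.2 × 10 = 12 (a 10-minute span = 10 minutes).
The tenth arrival falls in the interval iff at least 10 events occur there: P(S_10 ≤ t) = P(N ≥ 10) = 1 − P(N ≤ 9) ≈ 0.7576.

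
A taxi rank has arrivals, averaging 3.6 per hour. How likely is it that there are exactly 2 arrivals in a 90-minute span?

0.0659

Over the interval, μ = 3.6 × 1.5 = 5.4 (a 90-minute span = 1.5 hours).
P(N = 2) = e^(−μ) μ^2/2! = e^(−5.4) · 5.4^2/2 ≈ 0.0659.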